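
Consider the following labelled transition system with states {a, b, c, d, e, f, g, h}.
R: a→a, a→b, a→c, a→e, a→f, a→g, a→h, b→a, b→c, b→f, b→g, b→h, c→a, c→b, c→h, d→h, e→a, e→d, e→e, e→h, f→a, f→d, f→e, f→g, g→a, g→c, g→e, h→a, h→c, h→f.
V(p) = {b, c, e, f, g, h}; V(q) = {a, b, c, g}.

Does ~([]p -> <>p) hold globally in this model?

No

Recall that []ψ holds at a world iff ψ holds at every accessible world, and <>ψ holds iff ψ holds at some accessible world.
Let φ = ~([]p -> <>p). Evaluate φ at each world:
  a (successors {a, b, c, e, f, g, h}): φ is false.
  b (successors {a, c, f, g, h}): φ is false.
  c (successors {a, b, h}): φ is false.
  d (successors {h}): φ is false.
  e (successors {a, d, e, h}): φ is false.
  f (successors {a, d, e, g}): φ is false.
  g (successors {a, c, e}): φ is false.
  h (successors {a, c, f}): φ is false.
Detail at a (counterexample):
  At a: []p -> <>p is true, so ~([]p -> <>p) is false.
    At a: []p is false, <>p is true, so []p -> <>p is true.
      At a: []p requires p at every successor {a, b, c, e, f, g, h}.
        p fails at a, so []p is false at a.
      At a: <>p requires p at some successor in {a, b, c, e, f, g, h}.
        p holds at b, so <>p is true at a.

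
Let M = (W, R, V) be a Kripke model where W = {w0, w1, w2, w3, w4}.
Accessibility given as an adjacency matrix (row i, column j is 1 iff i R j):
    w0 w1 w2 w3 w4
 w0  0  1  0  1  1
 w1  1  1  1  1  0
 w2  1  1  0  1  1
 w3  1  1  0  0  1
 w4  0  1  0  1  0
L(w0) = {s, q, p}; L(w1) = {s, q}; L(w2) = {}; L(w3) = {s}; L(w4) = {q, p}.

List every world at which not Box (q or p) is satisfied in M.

Let φ = not Box (q or p). Evaluate φ at each world:
  w0 (successors {w1, w3, w4}): φ is true.
  w1 (successors {w0, w1, w2, w3}): φ is true.
  w2 (successors {w0, w1, w3, w4}): φ is true.
  w3 (successors {w0, w1, w4}): φ is false.
  w4 (successors {w1, w3}): φ is true.
For instance, at w1:
  At w1: Box (q or p) is false, so not Box (q or p) is true.
    At w1: Box (q or p) requires q or p at every successor {w0, w1, w2, w3}.
      q or p fails at w2, so Box (q or p) is false at w1.
Satisfying worlds: {w0, w1, w2, w4}

w0, w1, w2, w4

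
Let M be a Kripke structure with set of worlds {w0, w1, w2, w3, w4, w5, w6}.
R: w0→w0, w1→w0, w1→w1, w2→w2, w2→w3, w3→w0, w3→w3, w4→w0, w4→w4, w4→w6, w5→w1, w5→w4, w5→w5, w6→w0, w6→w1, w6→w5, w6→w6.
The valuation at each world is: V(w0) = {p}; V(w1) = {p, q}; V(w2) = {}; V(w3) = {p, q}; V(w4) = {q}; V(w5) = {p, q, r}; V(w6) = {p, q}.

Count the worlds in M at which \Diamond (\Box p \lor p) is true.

7

Let φ = \Diamond (\Box p \lor p). Evaluate φ at each world:
  w0 (successors {w0}): φ is true.
  w1 (successors {w0, w1}): φ is true.
  w2 (successors {w2, w3}): φ is true.
  w3 (successors {w0, w3}): φ is true.
  w4 (successors {w0, w4, w6}): φ is true.
  w5 (successors {w1, w4, w5}): φ is true.
  w6 (successors {w0, w1, w5, w6}): φ is true.
For instance, at w6:
  At w6: \Diamond (\Box p \lor p) requires \Box p \lor p at some successor in {w0, w1, w5, w6}.
    \Box p \lor p holds at w0, so \Diamond (\Box p \lor p) is true at w6.
      At w0: \Box p is true, p is true, so \Box p \lor p is true.
Satisfying worlds: {w0, w1, w2, w3, w4, w5, w6}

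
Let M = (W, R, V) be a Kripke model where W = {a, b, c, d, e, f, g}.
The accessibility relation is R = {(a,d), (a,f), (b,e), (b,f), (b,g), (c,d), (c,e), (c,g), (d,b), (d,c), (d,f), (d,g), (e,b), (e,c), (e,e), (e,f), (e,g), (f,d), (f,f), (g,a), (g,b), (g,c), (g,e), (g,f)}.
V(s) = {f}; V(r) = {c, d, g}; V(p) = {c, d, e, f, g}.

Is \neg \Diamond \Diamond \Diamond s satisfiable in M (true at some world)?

Let φ = \neg \Diamond \Diamond \Diamond s. Evaluate φ at each world:
  a (successors {d, f}): φ is false.
  b (successors {e, f, g}): φ is false.
  c (successors {d, e, g}): φ is false.
  d (successors {b, c, f, g}): φ is false.
  e (successors {b, c, e, f, g}): φ is false.
  f (successors {d, f}): φ is false.
  g (successors {a, b, c, e, f}): φ is false.
For instance, at e:
  At e: \Diamond \Diamond \Diamond s is true, so \neg \Diamond \Diamond \Diamond s is false.
    At e: \Diamond \Diamond \Diamond s requires \Diamond \Diamond s at some successor in {b, c, e, f, g}.
      \Diamond \Diamond s holds at b, so \Diamond \Diamond \Diamond s is true at e.

No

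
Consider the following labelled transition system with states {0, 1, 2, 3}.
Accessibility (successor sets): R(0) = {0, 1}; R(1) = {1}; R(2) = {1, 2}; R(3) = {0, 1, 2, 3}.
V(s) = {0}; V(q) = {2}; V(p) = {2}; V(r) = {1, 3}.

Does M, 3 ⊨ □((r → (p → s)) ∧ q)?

No

Recall that □ψ holds at a world iff ψ holds at every accessible world, and ◇ψ holds iff ψ holds at some accessible world.
At 3: □((r → (p → s)) ∧ q) requires (r → (p → s)) ∧ q at every successor {0, 1, 2, 3}.
  (r → (p → s)) ∧ q fails at 0, so □((r → (p → s)) ∧ q) is false at 3.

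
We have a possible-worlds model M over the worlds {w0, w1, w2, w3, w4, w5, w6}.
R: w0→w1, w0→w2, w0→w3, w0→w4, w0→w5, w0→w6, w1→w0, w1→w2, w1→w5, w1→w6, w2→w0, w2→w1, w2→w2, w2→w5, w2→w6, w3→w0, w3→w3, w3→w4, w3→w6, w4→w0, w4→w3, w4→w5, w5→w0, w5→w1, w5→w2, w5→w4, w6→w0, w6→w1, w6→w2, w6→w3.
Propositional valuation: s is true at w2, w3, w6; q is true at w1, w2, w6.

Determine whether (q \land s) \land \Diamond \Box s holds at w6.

At w6: q \land s is true, \Diamond \Box s is false, so (q \land s) \land \Diamond \Box s is false.
  At w6: \Diamond \Box s requires \Box s at some successor in {w0, w1, w2, w3}.
    At w0: \Box s is false.
    At w1: \Box s is false.
    At w2: \Box s is false.
    At w3: \Box s is false.
  So \Diamond \Box s is false at w6.

No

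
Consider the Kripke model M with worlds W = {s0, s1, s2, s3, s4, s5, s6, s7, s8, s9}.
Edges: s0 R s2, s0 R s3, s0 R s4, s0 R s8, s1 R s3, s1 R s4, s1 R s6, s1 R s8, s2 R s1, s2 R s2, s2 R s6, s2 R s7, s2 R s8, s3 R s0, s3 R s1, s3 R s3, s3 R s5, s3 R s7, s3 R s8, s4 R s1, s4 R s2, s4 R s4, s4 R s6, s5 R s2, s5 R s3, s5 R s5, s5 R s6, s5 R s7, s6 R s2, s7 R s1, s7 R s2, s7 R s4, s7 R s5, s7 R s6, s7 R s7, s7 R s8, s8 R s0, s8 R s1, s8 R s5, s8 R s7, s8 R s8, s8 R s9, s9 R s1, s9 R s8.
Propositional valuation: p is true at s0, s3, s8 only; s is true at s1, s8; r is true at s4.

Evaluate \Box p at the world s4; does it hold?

At s4: \Box p requires p at every successor {s1, s2, s4, s6}.
  p fails at s1, so \Box p is false at s4.

No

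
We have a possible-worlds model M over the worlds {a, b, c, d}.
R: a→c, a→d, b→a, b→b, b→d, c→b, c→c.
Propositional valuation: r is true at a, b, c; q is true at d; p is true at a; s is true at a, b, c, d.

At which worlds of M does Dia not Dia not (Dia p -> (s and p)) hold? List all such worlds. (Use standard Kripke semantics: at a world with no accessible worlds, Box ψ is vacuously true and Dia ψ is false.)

a, b

Let φ = Dia not Dia not (Dia p -> (s and p)). Evaluate φ at each world:
  a (successors {c, d}): φ is true.
  b (successors {a, b, d}): φ is true.
  c (successors {b, c}): φ is false.
  d (successors ∅): φ is false.
For instance, at a:
  At a: Dia not Dia not (Dia p -> (s and p)) requires not Dia not (Dia p -> (s and p)) at some successor in {c, d}.
    not Dia not (Dia p -> (s and p)) holds at d, so Dia not Dia not (Dia p -> (s and p)) is true at a.
      At d: Dia not (Dia p -> (s and p)) is false, so not Dia not (Dia p -> (s and p)) is true.
Satisfying worlds: {a, b}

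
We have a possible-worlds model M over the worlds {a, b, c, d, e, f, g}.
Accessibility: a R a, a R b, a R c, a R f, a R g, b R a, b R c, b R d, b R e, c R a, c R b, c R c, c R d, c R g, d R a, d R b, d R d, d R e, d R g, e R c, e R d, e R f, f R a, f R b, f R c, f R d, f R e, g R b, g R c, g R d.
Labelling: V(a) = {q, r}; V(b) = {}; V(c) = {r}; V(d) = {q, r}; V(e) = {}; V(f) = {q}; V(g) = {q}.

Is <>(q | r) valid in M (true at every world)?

Let φ = <>(q | r). Evaluate φ at each world:
  a (successors {a, b, c, f, g}): φ is true.
  b (successors {a, c, d, e}): φ is true.
  c (successors {a, b, c, d, g}): φ is true.
  d (successors {a, b, d, e, g}): φ is true.
  e (successors {c, d, f}): φ is true.
  f (successors {a, b, c, d, e}): φ is true.
  g (successors {b, c, d}): φ is true.
For instance, at a:
  At a: <>(q | r) requires q | r at some successor in {a, b, c, f, g}.
    q | r holds at a, so <>(q | r) is true at a.

Yes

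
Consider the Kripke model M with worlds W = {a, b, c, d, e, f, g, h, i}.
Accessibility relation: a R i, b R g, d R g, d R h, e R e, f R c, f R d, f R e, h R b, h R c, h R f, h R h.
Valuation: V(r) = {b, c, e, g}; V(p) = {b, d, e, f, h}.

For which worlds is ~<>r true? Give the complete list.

a, c, g, i

Recall that <>ψ holds at a world iff ψ holds at some accessible world.
Let φ = ~<>r. Evaluate φ at each world:
  a (successors {i}): φ is true.
  b (successors {g}): φ is false.
  c (successors ∅): φ is true.
  d (successors {g, h}): φ is false.
  e (successors {e}): φ is false.
  f (successors {c, d, e}): φ is false.
  g (successors ∅): φ is true.
  h (successors {b, c, f, h}): φ is false.
  i (successors ∅): φ is true.
For instance, at f:
  At f: <>r is true, so ~<>r is false.
    At f: <>r requires r at some successor in {c, d, e}.
      r holds at c, so <>r is true at f.
Satisfying worlds: {a, c, g, i}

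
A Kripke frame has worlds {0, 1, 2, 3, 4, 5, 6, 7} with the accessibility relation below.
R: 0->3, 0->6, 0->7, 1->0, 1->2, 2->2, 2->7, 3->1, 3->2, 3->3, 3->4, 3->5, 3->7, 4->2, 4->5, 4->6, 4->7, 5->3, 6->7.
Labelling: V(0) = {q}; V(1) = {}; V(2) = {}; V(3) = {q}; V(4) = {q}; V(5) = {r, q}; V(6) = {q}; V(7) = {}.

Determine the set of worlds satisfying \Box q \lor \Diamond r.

3, 4, 5, 7

Let φ = \Box q \lor \Diamond r. Evaluate φ at each world:
  0 (successors {3, 6, 7}): φ is false.
  1 (successors {0, 2}): φ is false.
  2 (successors {2, 7}): φ is false.
  3 (successors {1, 2, 3, 4, 5, 7}): φ is true.
  4 (successors {2, 5, 6, 7}): φ is true.
  5 (successors {3}): φ is true.
  6 (successors {7}): φ is false.
  7 (successors ∅): φ is true.
For instance, at 5:
  At 5: \Box q is true, \Diamond r is false, so \Box q \lor \Diamond r is true.
    At 5: \Box q requires q at every successor {3}.
      At 3: q is true.
    So \Box q is true at 5.
    At 5: \Diamond r requires r at some successor in {3}.
      At 3: r is false.
    So \Diamond r is false at 5.
Satisfying worlds: {3, 4, 5, 7}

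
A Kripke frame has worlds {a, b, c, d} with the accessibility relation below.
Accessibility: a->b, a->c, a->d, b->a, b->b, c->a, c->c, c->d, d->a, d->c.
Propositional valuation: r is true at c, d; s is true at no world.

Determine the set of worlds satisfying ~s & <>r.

Recall that <>ψ holds at a world iff ψ holds at some accessible world.
Let φ = ~s & <>r. Evaluate φ at each world:
  a (successors {b, c, d}): φ is true.
  b (successors {a, b}): φ is false.
  c (successors {a, c, d}): φ is true.
  d (successors {a, c}): φ is true.
For instance, at b:
  At b: ~s is true, <>r is false, so ~s & <>r is false.
    At b: <>r requires r at some successor in {a, b}.
      At a: r is false.
      At b: r is false.
    So <>r is false at b.
Satisfying worlds: {a, c, d}

a, c, d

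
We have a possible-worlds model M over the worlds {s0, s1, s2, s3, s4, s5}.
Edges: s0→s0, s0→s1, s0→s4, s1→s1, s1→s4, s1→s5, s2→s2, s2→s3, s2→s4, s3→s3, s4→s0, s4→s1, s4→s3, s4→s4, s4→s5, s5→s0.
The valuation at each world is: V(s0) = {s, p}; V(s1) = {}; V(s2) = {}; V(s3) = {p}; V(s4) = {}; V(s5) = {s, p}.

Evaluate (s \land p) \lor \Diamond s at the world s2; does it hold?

At s2: s \land p is false, \Diamond s is false, so (s \land p) \lor \Diamond s is false.
  At s2: \Diamond s requires s at some successor in {s2, s3, s4}.
    At s2: s is false.
    At s3: s is false.
    At s4: s is false.
  So \Diamond s is false at s2.

No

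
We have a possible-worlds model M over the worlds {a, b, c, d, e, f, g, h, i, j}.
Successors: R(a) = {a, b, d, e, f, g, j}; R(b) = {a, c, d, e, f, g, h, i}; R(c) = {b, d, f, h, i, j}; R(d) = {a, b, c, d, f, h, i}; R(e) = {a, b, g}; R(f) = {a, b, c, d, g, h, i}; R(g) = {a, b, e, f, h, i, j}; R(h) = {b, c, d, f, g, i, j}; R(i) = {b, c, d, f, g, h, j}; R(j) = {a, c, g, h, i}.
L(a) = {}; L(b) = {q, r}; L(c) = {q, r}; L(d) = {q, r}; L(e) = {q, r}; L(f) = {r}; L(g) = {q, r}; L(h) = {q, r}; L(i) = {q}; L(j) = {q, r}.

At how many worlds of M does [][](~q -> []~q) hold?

0

Let φ = [][](~q -> []~q). Evaluate φ at each world:
  a (successors {a, b, d, e, f, g, j}): φ is false.
  b (successors {a, c, d, e, f, g, h, i}): φ is false.
  c (successors {b, d, f, h, i, j}): φ is false.
  d (successors {a, b, c, d, f, h, i}): φ is false.
  e (successors {a, b, g}): φ is false.
  f (successors {a, b, c, d, g, h, i}): φ is false.
  g (successors {a, b, e, f, h, i, j}): φ is false.
  h (successors {b, c, d, f, g, i, j}): φ is false.
  i (successors {b, c, d, f, g, h, j}): φ is false.
  j (successors {a, c, g, h, i}): φ is false.
For instance, at i:
  At i: [][](~q -> []~q) requires [](~q -> []~q) at every successor {b, c, d, f, g, h, j}.
    [](~q -> []~q) fails at b, so [][](~q -> []~q) is false at i.
      At b: [](~q -> []~q) requires ~q -> []~q at every successor {a, c, d, e, f, g, h, i}.
        ~q -> []~q fails at a, so [](~q -> []~q) is false at b.
Satisfying worlds: none.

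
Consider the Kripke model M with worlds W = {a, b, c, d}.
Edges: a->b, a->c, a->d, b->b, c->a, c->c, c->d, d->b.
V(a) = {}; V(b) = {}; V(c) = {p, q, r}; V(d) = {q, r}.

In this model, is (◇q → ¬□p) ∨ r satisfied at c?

Yes

Recall that □ψ holds at a world iff ψ holds at every accessible world, and ◇ψ holds iff ψ holds at some accessible world.
At c: ◇q → ¬□p is true, r is true, so (◇q → ¬□p) ∨ r is true.
  At c: ◇q is true, ¬□p is true, so ◇q → ¬□p is true.
    At c: ◇q requires q at some successor in {a, c, d}.
      q holds at c, so ◇q is true at c.
    At c: □p is false, so ¬□p is true.
      At c: □p requires p at every successor {a, c, d}.
        p fails at a, so □p is false at c.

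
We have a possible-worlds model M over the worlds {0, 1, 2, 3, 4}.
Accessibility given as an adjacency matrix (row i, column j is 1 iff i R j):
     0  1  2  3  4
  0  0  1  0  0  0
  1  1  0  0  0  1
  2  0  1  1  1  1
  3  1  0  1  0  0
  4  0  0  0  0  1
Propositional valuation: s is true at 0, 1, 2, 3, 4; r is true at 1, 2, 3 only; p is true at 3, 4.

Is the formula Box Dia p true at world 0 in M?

Recall that Box ψ holds at a world iff ψ holds at every accessible world, and Dia ψ holds iff ψ holds at some accessible world.
At 0: Box Dia p requires Dia p at every successor {1}.
    At 1: Dia p requires p at some successor in {0, 4}.
      p holds at 4, so Dia p is true at 1.
So Box Dia p is true at 0.

Yes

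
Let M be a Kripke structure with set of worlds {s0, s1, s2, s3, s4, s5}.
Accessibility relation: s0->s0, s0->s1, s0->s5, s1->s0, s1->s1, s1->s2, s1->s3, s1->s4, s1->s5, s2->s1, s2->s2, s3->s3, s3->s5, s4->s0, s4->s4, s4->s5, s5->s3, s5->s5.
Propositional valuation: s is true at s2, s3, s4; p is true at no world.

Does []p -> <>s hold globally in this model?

Let φ = []p -> <>s. Evaluate φ at each world:
  s0 (successors {s0, s1, s5}): φ is true.
  s1 (successors {s0, s1, s2, s3, s4, s5}): φ is true.
  s2 (successors {s1, s2}): φ is true.
  s3 (successors {s3, s5}): φ is true.
  s4 (successors {s0, s4, s5}): φ is true.
  s5 (successors {s3, s5}): φ is true.
For instance, at s2:
  At s2: []p is false, <>s is true, so []p -> <>s is true.
    At s2: []p requires p at every successor {s1, s2}.
      p fails at s1, so []p is false at s2.
    At s2: <>s requires s at some successor in {s1, s2}.
      s holds at s2, so <>s is true at s2.

Yes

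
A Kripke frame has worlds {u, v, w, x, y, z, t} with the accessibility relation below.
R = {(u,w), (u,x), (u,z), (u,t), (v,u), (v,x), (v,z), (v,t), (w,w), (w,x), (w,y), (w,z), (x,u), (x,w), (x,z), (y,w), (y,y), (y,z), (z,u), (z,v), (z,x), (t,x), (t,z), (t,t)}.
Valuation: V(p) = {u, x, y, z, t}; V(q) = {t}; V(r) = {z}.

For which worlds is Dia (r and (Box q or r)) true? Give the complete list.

Let φ = Dia (r and (Box q or r)). Evaluate φ at each world:
  u (successors {w, x, z, t}): φ is true.
  v (successors {u, x, z, t}): φ is true.
  w (successors {w, x, y, z}): φ is true.
  x (successors {u, w, z}): φ is true.
  y (successors {w, y, z}): φ is true.
  z (successors {u, v, x}): φ is false.
  t (successors {x, z, t}): φ is true.
For instance, at x:
  At x: Dia (r and (Box q or r)) requires r and (Box q or r) at some successor in {u, w, z}.
    r and (Box q or r) holds at z, so Dia (r and (Box q or r)) is true at x.
      At z: r is true, Box q or r is true, so r and (Box q or r) is true.
Satisfying worlds: {u, v, w, x, y, t}

u, v, w, x, y, t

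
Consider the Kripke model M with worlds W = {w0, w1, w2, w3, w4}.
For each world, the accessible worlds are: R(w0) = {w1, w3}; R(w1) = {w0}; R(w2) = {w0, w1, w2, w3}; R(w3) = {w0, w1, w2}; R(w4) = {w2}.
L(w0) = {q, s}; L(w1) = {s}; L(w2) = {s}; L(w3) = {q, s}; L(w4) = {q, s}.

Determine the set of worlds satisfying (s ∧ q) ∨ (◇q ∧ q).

w0, w3, w4

Let φ = (s ∧ q) ∨ (◇q ∧ q). Evaluate φ at each world:
  w0 (successors {w1, w3}): φ is true.
  w1 (successors {w0}): φ is false.
  w2 (successors {w0, w1, w2, w3}): φ is false.
  w3 (successors {w0, w1, w2}): φ is true.
  w4 (successors {w2}): φ is true.
For instance, at w4:
  At w4: s ∧ q is true, ◇q ∧ q is false, so (s ∧ q) ∨ (◇q ∧ q) is true.
    At w4: ◇q is false, q is true, so ◇q ∧ q is false.
      At w4: ◇q requires q at some successor in {w2}.
        At w2: q is false.
      So ◇q is false at w4.
Satisfying worlds: {w0, w3, w4}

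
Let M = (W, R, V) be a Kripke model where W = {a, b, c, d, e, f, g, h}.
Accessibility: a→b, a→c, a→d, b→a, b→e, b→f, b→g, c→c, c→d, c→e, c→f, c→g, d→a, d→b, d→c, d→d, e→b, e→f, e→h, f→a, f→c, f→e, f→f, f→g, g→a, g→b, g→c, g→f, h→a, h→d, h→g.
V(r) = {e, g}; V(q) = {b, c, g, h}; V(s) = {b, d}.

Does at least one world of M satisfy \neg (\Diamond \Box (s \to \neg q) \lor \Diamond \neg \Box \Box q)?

Recall that \Box ψ holds at a world iff ψ holds at every accessible world, and \Diamond ψ holds iff ψ holds at some accessible world.
Let φ = \neg (\Diamond \Box (s \to \neg q) \lor \Diamond \neg \Box \Box q). Evaluate φ at each world:
  a (successors {b, c, d}): φ is false.
  b (successors {a, e, f, g}): φ is false.
  c (successors {c, d, e, f, g}): φ is false.
  d (successors {a, b, c, d}): φ is false.
  e (successors {b, f, h}): φ is false.
  f (successors {a, c, e, f, g}): φ is false.
  g (successors {a, b, c, f}): φ is false.
  h (successors {a, d, g}): φ is false.
For instance, at f:
  At f: \Diamond \Box (s \to \neg q) \lor \Diamond \neg \Box \Box q is true, so \neg (\Diamond \Box (s \to \neg q) \lor \Diamond \neg \Box \Box q) is false.
    At f: \Diamond \Box (s \to \neg q) is true, \Diamond \neg \Box \Box q is true, so \Diamond \Box (s \to \neg q) \lor \Diamond \neg \Box \Box q is true.
      At f: \Diamond \Box (s \to \neg q) requires \Box (s \to \neg q) at some successor in {a, c, e, f, g}.
        \Box (s \to \neg q) holds at c, so \Diamond \Box (s \to \neg q) is true at f.
      At f: \Diamond \neg \Box \Box q requires \neg \Box \Box q at some successor in {a, c, e, f, g}.
        \neg \Box \Box q holds at a, so \Diamond \neg \Box \Box q is true at f.

No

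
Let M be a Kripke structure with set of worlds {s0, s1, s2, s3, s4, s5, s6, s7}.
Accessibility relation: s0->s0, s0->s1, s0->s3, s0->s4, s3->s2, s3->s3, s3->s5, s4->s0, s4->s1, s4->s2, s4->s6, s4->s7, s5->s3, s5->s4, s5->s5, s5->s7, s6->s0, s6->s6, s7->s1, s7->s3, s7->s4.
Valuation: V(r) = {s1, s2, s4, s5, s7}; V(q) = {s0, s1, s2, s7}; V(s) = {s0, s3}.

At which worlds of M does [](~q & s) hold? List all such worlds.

Let φ = [](~q & s). Evaluate φ at each world:
  s0 (successors {s0, s1, s3, s4}): φ is false.
  s1 (successors ∅): φ is true.
  s2 (successors ∅): φ is true.
  s3 (successors {s2, s3, s5}): φ is false.
  s4 (successors {s0, s1, s2, s6, s7}): φ is false.
  s5 (successors {s3, s4, s5, s7}): φ is false.
  s6 (successors {s0, s6}): φ is false.
  s7 (successors {s1, s3, s4}): φ is false.
For instance, at s0:
  At s0: [](~q & s) requires ~q & s at every successor {s0, s1, s3, s4}.
    ~q & s fails at s0, so [](~q & s) is false at s0.
Satisfying worlds: {s1, s2}

s1, s2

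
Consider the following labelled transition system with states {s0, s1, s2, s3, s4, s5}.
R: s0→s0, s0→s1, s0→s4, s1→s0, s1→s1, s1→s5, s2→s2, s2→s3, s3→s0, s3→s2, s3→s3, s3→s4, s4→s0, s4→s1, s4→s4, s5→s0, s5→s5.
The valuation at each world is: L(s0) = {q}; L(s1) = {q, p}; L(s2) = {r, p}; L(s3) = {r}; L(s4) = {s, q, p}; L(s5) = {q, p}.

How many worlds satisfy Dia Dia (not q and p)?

2

Let φ = Dia Dia (not q and p). Evaluate φ at each world:
  s0 (successors {s0, s1, s4}): φ is false.
  s1 (successors {s0, s1, s5}): φ is false.
  s2 (successors {s2, s3}): φ is true.
  s3 (successors {s0, s2, s3, s4}): φ is true.
  s4 (successors {s0, s1, s4}): φ is false.
  s5 (successors {s0, s5}): φ is false.
For instance, at s3:
  At s3: Dia Dia (not q and p) requires Dia (not q and p) at some successor in {s0, s2, s3, s4}.
    Dia (not q and p) holds at s2, so Dia Dia (not q and p) is true at s3.
      At s2: Dia (not q and p) requires not q and p at some successor in {s2, s3}.
        not q and p holds at s2, so Dia (not q and p) is true at s2.
Satisfying worlds: {s2, s3}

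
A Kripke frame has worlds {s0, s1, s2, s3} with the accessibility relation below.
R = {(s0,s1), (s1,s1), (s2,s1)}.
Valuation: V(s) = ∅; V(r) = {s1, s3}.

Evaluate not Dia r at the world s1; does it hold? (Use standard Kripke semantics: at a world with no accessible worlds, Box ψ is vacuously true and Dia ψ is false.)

No

At s1: Dia r is true, so not Dia r is false.
  At s1: Dia r requires r at some successor in {s1}.
    r holds at s1, so Dia r is true at s1.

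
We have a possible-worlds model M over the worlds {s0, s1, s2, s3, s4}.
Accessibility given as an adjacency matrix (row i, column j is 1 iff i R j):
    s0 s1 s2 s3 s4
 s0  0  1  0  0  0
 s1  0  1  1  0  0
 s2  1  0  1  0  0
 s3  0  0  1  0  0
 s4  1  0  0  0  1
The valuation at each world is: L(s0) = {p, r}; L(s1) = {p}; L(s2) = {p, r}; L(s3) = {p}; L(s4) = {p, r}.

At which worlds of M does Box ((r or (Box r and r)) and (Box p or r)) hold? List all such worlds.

s2, s3, s4

Let φ = Box ((r or (Box r and r)) and (Box p or r)). Evaluate φ at each world:
  s0 (successors {s1}): φ is false.
  s1 (successors {s1, s2}): φ is false.
  s2 (successors {s0, s2}): φ is true.
  s3 (successors {s2}): φ is true.
  s4 (successors {s0, s4}): φ is true.
For instance, at s2:
  At s2: Box ((r or (Box r and r)) and (Box p or r)) requires (r or (Box r and r)) and (Box p or r) at every successor {s0, s2}.
      At s0: r or (Box r and r) is true, Box p or r is true, so (r or (Box r and r)) and (Box p or r) is true.
      At s2: r or (Box r and r) is true, Box p or r is true, so (r or (Box r and r)) and (Box p or r) is true.
  So Box ((r or (Box r and r)) and (Box p or r)) is true at s2.
Satisfying worlds: {s2, s3, s4}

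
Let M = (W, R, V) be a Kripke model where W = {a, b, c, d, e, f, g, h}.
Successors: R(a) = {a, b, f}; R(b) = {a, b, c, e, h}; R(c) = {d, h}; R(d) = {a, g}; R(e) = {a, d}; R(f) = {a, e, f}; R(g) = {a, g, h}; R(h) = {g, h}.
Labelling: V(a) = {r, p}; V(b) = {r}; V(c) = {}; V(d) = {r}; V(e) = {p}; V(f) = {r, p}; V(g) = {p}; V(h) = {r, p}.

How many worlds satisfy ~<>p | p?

Let φ = ~<>p | p. Evaluate φ at each world:
  a (successors {a, b, f}): φ is true.
  b (successors {a, b, c, e, h}): φ is false.
  c (successors {d, h}): φ is false.
  d (successors {a, g}): φ is false.
  e (successors {a, d}): φ is true.
  f (successors {a, e, f}): φ is true.
  g (successors {a, g, h}): φ is true.
  h (successors {g, h}): φ is true.
For instance, at b:
  At b: ~<>p is false, p is false, so ~<>p | p is false.
    At b: <>p is true, so ~<>p is false.
      At b: <>p requires p at some successor in {a, b, c, e, h}.
        p holds at a, so <>p is true at b.
Satisfying worlds: {a, e, f, g, h}

5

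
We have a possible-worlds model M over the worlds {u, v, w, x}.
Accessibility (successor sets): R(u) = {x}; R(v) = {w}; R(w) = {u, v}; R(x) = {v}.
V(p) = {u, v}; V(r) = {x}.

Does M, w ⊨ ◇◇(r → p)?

Yes

At w: ◇◇(r → p) requires ◇(r → p) at some successor in {u, v}.
  ◇(r → p) holds at v, so ◇◇(r → p) is true at w.
    At v: ◇(r → p) requires r → p at some successor in {w}.
      r → p holds at w, so ◇(r → p) is true at v.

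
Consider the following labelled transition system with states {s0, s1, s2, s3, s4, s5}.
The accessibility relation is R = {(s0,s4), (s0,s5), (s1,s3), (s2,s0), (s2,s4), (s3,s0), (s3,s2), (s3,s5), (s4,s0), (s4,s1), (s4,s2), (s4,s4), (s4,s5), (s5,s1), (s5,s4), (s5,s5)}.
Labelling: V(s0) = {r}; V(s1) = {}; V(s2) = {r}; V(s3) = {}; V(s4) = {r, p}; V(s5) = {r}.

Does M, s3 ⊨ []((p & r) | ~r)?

No

Recall that []ψ holds at a world iff ψ holds at every accessible world, and <>ψ holds iff ψ holds at some accessible world.
At s3: []((p & r) | ~r) requires (p & r) | ~r at every successor {s0, s2, s5}.
  (p & r) | ~r fails at s0, so []((p & r) | ~r) is false at s3.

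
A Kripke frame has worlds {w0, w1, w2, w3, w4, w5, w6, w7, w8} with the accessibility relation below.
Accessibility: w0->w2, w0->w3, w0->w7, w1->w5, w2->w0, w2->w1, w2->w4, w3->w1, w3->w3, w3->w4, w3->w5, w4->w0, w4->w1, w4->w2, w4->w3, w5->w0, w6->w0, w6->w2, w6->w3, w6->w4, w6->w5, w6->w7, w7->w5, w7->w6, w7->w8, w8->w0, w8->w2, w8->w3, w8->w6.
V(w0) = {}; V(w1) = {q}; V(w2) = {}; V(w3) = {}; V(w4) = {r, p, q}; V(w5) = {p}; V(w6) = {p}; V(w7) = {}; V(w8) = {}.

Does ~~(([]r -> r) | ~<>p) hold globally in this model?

Yes

Recall that []ψ holds at a world iff ψ holds at every accessible world, and <>ψ holds iff ψ holds at some accessible world.
Let φ = ~~(([]r -> r) | ~<>p). Evaluate φ at each world:
  w0 (successors {w2, w3, w7}): φ is true.
  w1 (successors {w5}): φ is true.
  w2 (successors {w0, w1, w4}): φ is true.
  w3 (successors {w1, w3, w4, w5}): φ is true.
  w4 (successors {w0, w1, w2, w3}): φ is true.
  w5 (successors {w0}): φ is true.
  w6 (successors {w0, w2, w3, w4, w5, w7}): φ is true.
  w7 (successors {w5, w6, w8}): φ is true.
  w8 (successors {w0, w2, w3, w6}): φ is true.
For instance, at w0:
  At w0: ~(([]r -> r) | ~<>p) is false, so ~~(([]r -> r) | ~<>p) is true.
    At w0: ([]r -> r) | ~<>p is true, so ~(([]r -> r) | ~<>p) is false.
      At w0: []r -> r is true, ~<>p is true, so ([]r -> r) | ~<>p is true.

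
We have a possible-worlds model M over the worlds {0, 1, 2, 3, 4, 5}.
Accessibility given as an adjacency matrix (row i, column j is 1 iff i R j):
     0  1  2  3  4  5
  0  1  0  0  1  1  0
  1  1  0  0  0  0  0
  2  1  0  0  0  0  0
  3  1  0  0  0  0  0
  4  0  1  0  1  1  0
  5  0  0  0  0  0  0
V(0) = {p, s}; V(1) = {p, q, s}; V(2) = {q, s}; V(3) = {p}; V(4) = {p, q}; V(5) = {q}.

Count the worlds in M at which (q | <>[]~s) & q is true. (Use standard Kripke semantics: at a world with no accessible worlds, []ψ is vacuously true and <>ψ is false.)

Let φ = (q | <>[]~s) & q. Evaluate φ at each world:
  0 (successors {0, 3, 4}): φ is false.
  1 (successors {0}): φ is true.
  2 (successors {0}): φ is true.
  3 (successors {0}): φ is false.
  4 (successors {1, 3, 4}): φ is true.
  5 (successors ∅): φ is true.
For instance, at 1:
  At 1: q | <>[]~s is true, q is true, so (q | <>[]~s) & q is true.
    At 1: q is true, <>[]~s is false, so q | <>[]~s is true.
      At 1: <>[]~s requires []~s at some successor in {0}.
        At 0: []~s is false.
      So <>[]~s is false at 1.
Satisfying worlds: {1, 2, 4, 5}

4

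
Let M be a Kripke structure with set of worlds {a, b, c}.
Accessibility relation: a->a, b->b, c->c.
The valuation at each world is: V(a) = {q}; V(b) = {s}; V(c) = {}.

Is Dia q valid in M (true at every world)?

Recall that Dia ψ holds at a world iff ψ holds at some accessible world.
Let φ = Dia q. Evaluate φ at each world:
  a (successors {a}): φ is true.
  b (successors {b}): φ is false.
  c (successors {c}): φ is false.
Detail at b (counterexample):
  At b: Dia q requires q at some successor in {b}.
    At b: q is false.
  So Dia q is false at b.

No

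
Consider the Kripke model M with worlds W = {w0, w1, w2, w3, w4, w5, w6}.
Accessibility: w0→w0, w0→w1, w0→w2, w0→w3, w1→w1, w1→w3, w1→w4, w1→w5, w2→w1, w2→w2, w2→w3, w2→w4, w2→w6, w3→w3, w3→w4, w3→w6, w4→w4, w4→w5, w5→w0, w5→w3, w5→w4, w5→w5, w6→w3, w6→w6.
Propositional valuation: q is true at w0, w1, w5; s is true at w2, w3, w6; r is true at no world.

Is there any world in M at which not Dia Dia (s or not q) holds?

No

Recall that Dia ψ holds at a world iff ψ holds at some accessible world.
Let φ = not Dia Dia (s or not q). Evaluate φ at each world:
  w0 (successors {w0, w1, w2, w3}): φ is false.
  w1 (successors {w1, w3, w4, w5}): φ is false.
  w2 (successors {w1, w2, w3, w4, w6}): φ is false.
  w3 (successors {w3, w4, w6}): φ is false.
  w4 (successors {w4, w5}): φ is false.
  w5 (successors {w0, w3, w4, w5}): φ is false.
  w6 (successors {w3, w6}): φ is false.
For instance, at w0:
  At w0: Dia Dia (s or not q) is true, so not Dia Dia (s or not q) is false.
    At w0: Dia Dia (s or not q) requires Dia (s or not q) at some successor in {w0, w1, w2, w3}.
      Dia (s or not q) holds at w0, so Dia Dia (s or not q) is true at w0.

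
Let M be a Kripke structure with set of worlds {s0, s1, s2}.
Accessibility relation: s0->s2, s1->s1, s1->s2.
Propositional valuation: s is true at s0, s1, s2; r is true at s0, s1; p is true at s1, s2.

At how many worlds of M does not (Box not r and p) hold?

Recall that Box ψ holds at a world iff ψ holds at every accessible world, and Dia ψ holds iff ψ holds at some accessible world.
Let φ = not (Box not r and p). Evaluate φ at each world:
  s0 (successors {s2}): φ is true.
  s1 (successors {s1, s2}): φ is true.
  s2 (successors ∅): φ is false.
For instance, at s0:
  At s0: Box not r and p is false, so not (Box not r and p) is true.
    At s0: Box not r is true, p is false, so Box not r and p is false.
      At s0: Box not r requires not r at every successor {s2}.
        At s2: not r is true.
      So Box not r is true at s0.
Satisfying worlds: {s0, s1}

2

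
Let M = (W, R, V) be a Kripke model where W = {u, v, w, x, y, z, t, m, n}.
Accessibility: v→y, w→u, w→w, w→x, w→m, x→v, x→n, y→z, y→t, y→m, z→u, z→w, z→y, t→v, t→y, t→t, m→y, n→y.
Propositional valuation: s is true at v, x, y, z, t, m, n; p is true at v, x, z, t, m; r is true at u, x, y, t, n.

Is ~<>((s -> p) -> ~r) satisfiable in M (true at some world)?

Let φ = ~<>((s -> p) -> ~r). Evaluate φ at each world:
  u (successors ∅): φ is true.
  v (successors {y}): φ is false.
  w (successors {u, w, x, m}): φ is false.
  x (successors {v, n}): φ is false.
  y (successors {z, t, m}): φ is false.
  z (successors {u, w, y}): φ is false.
  t (successors {v, y, t}): φ is false.
  m (successors {y}): φ is false.
  n (successors {y}): φ is false.
Detail at u (witness):
  At u: <>((s -> p) -> ~r) is false, so ~<>((s -> p) -> ~r) is true.
    At u: no accessible worlds, so <>((s -> p) -> ~r) is false.

Yes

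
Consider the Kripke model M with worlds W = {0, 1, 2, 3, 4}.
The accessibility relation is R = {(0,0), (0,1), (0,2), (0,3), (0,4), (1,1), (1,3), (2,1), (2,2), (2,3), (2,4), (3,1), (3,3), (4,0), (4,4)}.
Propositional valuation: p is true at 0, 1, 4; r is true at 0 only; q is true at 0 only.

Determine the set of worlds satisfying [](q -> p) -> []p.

4

Recall that []ψ holds at a world iff ψ holds at every accessible world, and <>ψ holds iff ψ holds at some accessible world.
Let φ = [](q -> p) -> []p. Evaluate φ at each world:
  0 (successors {0, 1, 2, 3, 4}): φ is false.
  1 (successors {1, 3}): φ is false.
  2 (successors {1, 2, 3, 4}): φ is false.
  3 (successors {1, 3}): φ is false.
  4 (successors {0, 4}): φ is true.
For instance, at 2:
  At 2: [](q -> p) is true, []p is false, so [](q -> p) -> []p is false.
    At 2: [](q -> p) requires q -> p at every successor {1, 2, 3, 4}.
      At 1: q -> p is true.
      At 2: q -> p is true.
      At 3: q -> p is true.
      At 4: q -> p is true.
    So [](q -> p) is true at 2.
    At 2: []p requires p at every successor {1, 2, 3, 4}.
      p fails at 2, so []p is false at 2.
Satisfying worlds: {4}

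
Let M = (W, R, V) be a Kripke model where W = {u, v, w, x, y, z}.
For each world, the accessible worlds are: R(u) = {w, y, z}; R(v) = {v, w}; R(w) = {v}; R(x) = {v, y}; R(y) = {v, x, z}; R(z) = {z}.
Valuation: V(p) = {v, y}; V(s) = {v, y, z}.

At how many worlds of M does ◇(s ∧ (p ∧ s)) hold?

5

Let φ = ◇(s ∧ (p ∧ s)). Evaluate φ at each world:
  u (successors {w, y, z}): φ is true.
  v (successors {v, w}): φ is true.
  w (successors {v}): φ is true.
  x (successors {v, y}): φ is true.
  y (successors {v, x, z}): φ is true.
  z (successors {z}): φ is false.
For instance, at x:
  At x: ◇(s ∧ (p ∧ s)) requires s ∧ (p ∧ s) at some successor in {v, y}.
    s ∧ (p ∧ s) holds at v, so ◇(s ∧ (p ∧ s)) is true at x.
Satisfying worlds: {u, v, w, x, y}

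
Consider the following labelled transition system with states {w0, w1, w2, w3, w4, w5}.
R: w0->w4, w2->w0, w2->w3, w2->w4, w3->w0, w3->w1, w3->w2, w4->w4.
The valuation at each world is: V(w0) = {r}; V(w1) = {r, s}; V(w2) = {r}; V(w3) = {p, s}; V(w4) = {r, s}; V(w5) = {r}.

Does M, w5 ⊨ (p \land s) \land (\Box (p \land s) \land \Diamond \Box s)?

No

At w5: p \land s is false, \Box (p \land s) \land \Diamond \Box s is false, so (p \land s) \land (\Box (p \land s) \land \Diamond \Box s) is false.
  At w5: \Box (p \land s) is true, \Diamond \Box s is false, so \Box (p \land s) \land \Diamond \Box s is false.
    At w5: no accessible worlds, so \Box (p \land s) holds vacuously.
    At w5: no accessible worlds, so \Diamond \Box s is false.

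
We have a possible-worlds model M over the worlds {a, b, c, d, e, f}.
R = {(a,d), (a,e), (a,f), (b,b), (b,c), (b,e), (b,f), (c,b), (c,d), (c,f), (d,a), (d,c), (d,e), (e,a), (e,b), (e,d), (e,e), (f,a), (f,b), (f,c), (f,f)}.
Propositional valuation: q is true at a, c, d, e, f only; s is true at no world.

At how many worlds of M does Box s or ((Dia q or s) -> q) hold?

Let φ = Box s or ((Dia q or s) -> q). Evaluate φ at each world:
  a (successors {d, e, f}): φ is true.
  b (successors {b, c, e, f}): φ is false.
  c (successors {b, d, f}): φ is true.
  d (successors {a, c, e}): φ is true.
  e (successors {a, b, d, e}): φ is true.
  f (successors {a, b, c, f}): φ is true.
For instance, at c:
  At c: Box s is false, (Dia q or s) -> q is true, so Box s or ((Dia q or s) -> q) is true.
    At c: Box s requires s at every successor {b, d, f}.
      s fails at b, so Box s is false at c.
    At c: Dia q or s is true, q is true, so (Dia q or s) -> q is true.
      At c: Dia q is true, s is false, so Dia q or s is true.
Satisfying worlds: {a, c, d, e, f}

5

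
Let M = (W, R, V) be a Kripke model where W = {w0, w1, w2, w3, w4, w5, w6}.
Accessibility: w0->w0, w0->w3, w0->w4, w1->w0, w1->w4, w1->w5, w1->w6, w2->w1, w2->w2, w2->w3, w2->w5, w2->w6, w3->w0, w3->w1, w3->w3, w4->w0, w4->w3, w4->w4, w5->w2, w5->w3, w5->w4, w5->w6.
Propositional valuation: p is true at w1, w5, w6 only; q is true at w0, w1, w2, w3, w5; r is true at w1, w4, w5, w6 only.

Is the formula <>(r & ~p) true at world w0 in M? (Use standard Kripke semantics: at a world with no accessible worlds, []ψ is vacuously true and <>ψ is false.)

At w0: <>(r & ~p) requires r & ~p at some successor in {w0, w3, w4}.
  r & ~p holds at w4, so <>(r & ~p) is true at w0.

Yes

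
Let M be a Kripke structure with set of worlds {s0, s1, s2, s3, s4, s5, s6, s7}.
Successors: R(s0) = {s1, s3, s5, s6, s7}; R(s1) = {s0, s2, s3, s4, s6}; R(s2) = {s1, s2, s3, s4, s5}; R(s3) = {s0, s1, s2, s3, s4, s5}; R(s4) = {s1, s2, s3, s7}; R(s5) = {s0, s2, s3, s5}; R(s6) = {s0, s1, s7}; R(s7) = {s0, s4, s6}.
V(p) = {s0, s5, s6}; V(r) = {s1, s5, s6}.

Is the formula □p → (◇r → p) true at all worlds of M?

Recall that □ψ holds at a world iff ψ holds at every accessible world, and ◇ψ holds iff ψ holds at some accessible world.
Let φ = □p → (◇r → p). Evaluate φ at each world:
  s0 (successors {s1, s3, s5, s6, s7}): φ is true.
  s1 (successors {s0, s2, s3, s4, s6}): φ is true.
  s2 (successors {s1, s2, s3, s4, s5}): φ is true.
  s3 (successors {s0, s1, s2, s3, s4, s5}): φ is true.
  s4 (successors {s1, s2, s3, s7}): φ is true.
  s5 (successors {s0, s2, s3, s5}): φ is true.
  s6 (successors {s0, s1, s7}): φ is true.
  s7 (successors {s0, s4, s6}): φ is true.
For instance, at s0:
  At s0: □p is false, ◇r → p is true, so □p → (◇r → p) is true.
    At s0: □p requires p at every successor {s1, s3, s5, s6, s7}.
      p fails at s1, so □p is false at s0.
    At s0: ◇r is true, p is true, so ◇r → p is true.
      At s0: ◇r requires r at some successor in {s1, s3, s5, s6, s7}.
        r holds at s1, so ◇r is true at s0.

Yes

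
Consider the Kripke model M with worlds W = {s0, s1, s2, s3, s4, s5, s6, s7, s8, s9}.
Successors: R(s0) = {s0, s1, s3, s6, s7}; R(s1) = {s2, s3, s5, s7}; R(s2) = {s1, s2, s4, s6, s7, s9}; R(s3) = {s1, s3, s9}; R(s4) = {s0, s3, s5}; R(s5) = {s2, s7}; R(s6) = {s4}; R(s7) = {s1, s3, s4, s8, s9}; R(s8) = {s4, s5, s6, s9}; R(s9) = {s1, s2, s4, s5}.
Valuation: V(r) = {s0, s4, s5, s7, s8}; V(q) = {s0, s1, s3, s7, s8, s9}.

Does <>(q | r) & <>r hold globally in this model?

No

Let φ = <>(q | r) & <>r. Evaluate φ at each world:
  s0 (successors {s0, s1, s3, s6, s7}): φ is true.
  s1 (successors {s2, s3, s5, s7}): φ is true.
  s2 (successors {s1, s2, s4, s6, s7, s9}): φ is true.
  s3 (successors {s1, s3, s9}): φ is false.
  s4 (successors {s0, s3, s5}): φ is true.
  s5 (successors {s2, s7}): φ is true.
  s6 (successors {s4}): φ is true.
  s7 (successors {s1, s3, s4, s8, s9}): φ is true.
  s8 (successors {s4, s5, s6, s9}): φ is true.
  s9 (successors {s1, s2, s4, s5}): φ is true.
Detail at s3 (counterexample):
  At s3: <>(q | r) is true, <>r is false, so <>(q | r) & <>r is false.
    At s3: <>(q | r) requires q | r at some successor in {s1, s3, s9}.
      q | r holds at s1, so <>(q | r) is true at s3.
    At s3: <>r requires r at some successor in {s1, s3, s9}.
      At s1: r is false.
      At s3: r is false.
      At s9: r is false.
    So <>r is false at s3.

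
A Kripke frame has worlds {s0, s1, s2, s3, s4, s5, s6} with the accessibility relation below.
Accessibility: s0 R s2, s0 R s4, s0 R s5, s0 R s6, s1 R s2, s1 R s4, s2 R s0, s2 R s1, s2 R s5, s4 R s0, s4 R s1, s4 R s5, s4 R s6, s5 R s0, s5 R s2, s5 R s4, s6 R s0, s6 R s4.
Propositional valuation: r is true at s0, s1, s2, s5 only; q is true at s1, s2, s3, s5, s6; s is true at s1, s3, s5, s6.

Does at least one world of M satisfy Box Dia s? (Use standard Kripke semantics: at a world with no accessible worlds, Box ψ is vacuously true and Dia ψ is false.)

Yes

Recall that Box ψ holds at a world iff ψ holds at every accessible world, and Dia ψ holds iff ψ holds at some accessible world.
Let φ = Box Dia s. Evaluate φ at each world:
  s0 (successors {s2, s4, s5, s6}): φ is false.
  s1 (successors {s2, s4}): φ is true.
  s2 (successors {s0, s1, s5}): φ is false.
  s3 (successors ∅): φ is true.
  s4 (successors {s0, s1, s5, s6}): φ is false.
  s5 (successors {s0, s2, s4}): φ is true.
  s6 (successors {s0, s4}): φ is true.
Detail at s1 (witness):
  At s1: Box Dia s requires Dia s at every successor {s2, s4}.
      At s2: Dia s requires s at some successor in {s0, s1, s5}.
        s holds at s1, so Dia s is true at s2.
      At s4: Dia s requires s at some successor in {s0, s1, s5, s6}.
        s holds at s1, so Dia s is true at s4.
  So Box Dia s is true at s1.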